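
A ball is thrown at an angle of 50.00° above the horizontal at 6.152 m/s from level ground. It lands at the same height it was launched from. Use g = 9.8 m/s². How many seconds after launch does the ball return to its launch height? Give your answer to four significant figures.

Vertical component: v_y = 6.152 sin 50.00° = 4.7127 m/s.
For a projectile landing at launch height, time of flight is t = 2 v_y / g = 2 × 4.7127 / 9.8 = 0.9618 s.

0.9618 s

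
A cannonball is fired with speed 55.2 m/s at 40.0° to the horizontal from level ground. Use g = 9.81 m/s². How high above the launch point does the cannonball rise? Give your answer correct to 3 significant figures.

Vertical component of launch velocity: v_y = 55.2 sin 40.0° = 35.48 m/s.
At the highest point the vertical velocity is zero, so v_y² = 2 g h_max.
h_max = (35.48)² / (2 × 9.81) = 1259 / 19.62 = 64.2 m.

64.2 m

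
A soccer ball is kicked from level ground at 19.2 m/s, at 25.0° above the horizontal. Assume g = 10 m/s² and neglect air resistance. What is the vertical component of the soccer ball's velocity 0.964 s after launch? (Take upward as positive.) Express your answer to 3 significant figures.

Initial vertical component: v_y0 = 19.2 sin 25.0° = 8.114 m/s.
v_y(t) = v_y0 − g t = 8.114 − 10 × 0.964 = -1.53 m/s.

-1.53 m/s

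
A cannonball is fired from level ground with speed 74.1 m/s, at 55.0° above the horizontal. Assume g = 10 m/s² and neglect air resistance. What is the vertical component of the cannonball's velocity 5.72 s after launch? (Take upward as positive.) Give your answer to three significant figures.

3.50 m/s

Initial vertical component: v_y0 = 74.1 sin 55.0° = 60.70 m/s.
v_y(t) = v_y0 − g t = 60.70 − 10 × 5.72 = 3.50 m/s.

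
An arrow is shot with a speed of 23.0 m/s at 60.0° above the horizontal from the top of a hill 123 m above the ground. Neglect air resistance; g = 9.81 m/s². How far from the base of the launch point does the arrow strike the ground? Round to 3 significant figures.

85.5 m

Components: v_x = 23.0 cos 60.0° = 11.50 m/s, v_y = 23.0 sin 60.0° = 19.92 m/s.
Vertical: 0 = 123 + 19.92 t − ½(9.81) t² ⇒ 4.905 t² − 19.92 t − 123 = 0.
t = [19.92 + √(396.8 + 2413)] / 9.810 = 7.434 s.
Horizontal: R = v_x · t = 11.50 × 7.434 = 85.5 m.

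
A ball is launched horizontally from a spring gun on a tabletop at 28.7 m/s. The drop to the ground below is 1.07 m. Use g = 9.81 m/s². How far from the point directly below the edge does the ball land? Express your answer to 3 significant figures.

13.4 m

Initial vertical velocity is zero, so the fall time comes from h = ½ g t²: t = √(2 × 1.07 / 9.81) = 0.4671 s.
Horizontal motion is uniform at 28.7 m/s, so x = 28.7 × 0.4671 = 13.4 m.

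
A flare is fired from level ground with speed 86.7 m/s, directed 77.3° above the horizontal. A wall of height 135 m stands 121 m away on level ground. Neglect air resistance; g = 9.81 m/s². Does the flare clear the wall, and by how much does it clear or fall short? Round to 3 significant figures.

v_x = 86.7 cos 77.3° = 19.06 m/s; v_y0 = 86.7 sin 77.3° = 84.58 m/s.
Time to reach the wall: t = 121 / 19.06 = 6.348 s.
Height at that point: y = 84.58×6.348 − 4.905×6.348² = 339.3 m.
That is 339.3 − 135 = 204 m above the top of the wall, so the flare clears it.

Yes — it clears the wall by 204 m.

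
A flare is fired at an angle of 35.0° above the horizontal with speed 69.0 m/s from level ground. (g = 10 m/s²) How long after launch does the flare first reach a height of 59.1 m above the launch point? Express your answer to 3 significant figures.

v_y0 = 69.0 sin 35.0° = 39.58 m/s.
Set y = v_y0 t − ½ g t² = 59.1: 5.000 t² − 39.58 t + 59.1 = 0.
t = [39.58 ± √(1567 − 1182)] / 10 = (39.58 ± 19.62) / 10, giving t = 2.00 s or t = 5.92 s.
The flare is on the way up at the first time, so t = 2.00 s.

2.00 s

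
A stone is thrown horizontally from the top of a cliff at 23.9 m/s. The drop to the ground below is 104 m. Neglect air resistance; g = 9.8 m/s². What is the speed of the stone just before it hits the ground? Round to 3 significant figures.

51.1 m/s

Fall time: t = √(2 × 104 / 9.8) = 4.607 s.
At impact: v_x = 23.9 m/s (unchanged), v_y = g t = 9.8 × 4.607 = 45.15 m/s.
Speed = √(v_x² + v_y²) = √(571.2 + 2039) = 51.1 m/s.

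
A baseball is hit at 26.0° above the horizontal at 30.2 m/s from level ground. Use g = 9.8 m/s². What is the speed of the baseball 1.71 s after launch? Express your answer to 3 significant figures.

27.4 m/s

v_x = 30.2 cos 26.0° = 27.14 m/s (constant).
v_y(t) = 30.2 sin 26.0° − g t = 13.24 − 9.8 × 1.71 = -3.518 m/s.
Speed = √(v_x² + v_y²) = √(736.6 + 12.38) = 27.4 m/s.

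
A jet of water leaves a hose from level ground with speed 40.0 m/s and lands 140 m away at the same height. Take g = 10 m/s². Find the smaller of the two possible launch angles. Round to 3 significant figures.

30.5°

Level-ground range: R = v₀² sin(2θ)/g ⇒ sin 2θ = R g / v₀² = 140×10/40.0² = 0.8750.
2θ = arcsin(0.8750) = 61.04° or 180° − 61.04° = 118.96°.
So θ = 30.5° or θ = 59.5°.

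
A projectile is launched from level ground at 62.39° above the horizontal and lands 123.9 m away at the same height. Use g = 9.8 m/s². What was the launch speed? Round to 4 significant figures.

On level ground, R = v₀² sin(2θ) / g, so v₀ = √(R g / sin 2θ).
sin(2 × 62.39°) = 0.8213.
v₀ = √(123.9 × 9.8 / 0.8213) = √1478.4 = 38.45 m/s.

38.45 m/s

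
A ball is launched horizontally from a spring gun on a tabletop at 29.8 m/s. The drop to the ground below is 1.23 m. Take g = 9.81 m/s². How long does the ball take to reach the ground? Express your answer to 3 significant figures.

The horizontal speed doesn't affect the fall. With v_y0 = 0, h = ½ g t².
t = √(2 × 1.23 / 9.81) = √0.2508 = 0.501 s.

0.501 s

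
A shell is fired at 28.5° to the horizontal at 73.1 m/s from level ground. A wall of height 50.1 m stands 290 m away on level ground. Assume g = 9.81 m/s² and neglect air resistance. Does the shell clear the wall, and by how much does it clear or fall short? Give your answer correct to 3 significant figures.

Yes — it clears the wall by 7.40 m.

v_x = 73.1 cos 28.5° = 64.24 m/s; v_y0 = 73.1 sin 28.5° = 34.88 m/s.
Time to reach the wall: t = 290 / 64.24 = 4.514 s.
Height at that point: y = 34.88×4.514 − 4.905×4.514² = 57.50 m.
That is 57.50 − 50.1 = 7.40 m above the top of the wall, so the shell clears it.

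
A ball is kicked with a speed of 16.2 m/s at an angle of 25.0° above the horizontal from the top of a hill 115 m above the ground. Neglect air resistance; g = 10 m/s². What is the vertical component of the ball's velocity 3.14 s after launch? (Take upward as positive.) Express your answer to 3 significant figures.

Initial vertical component: v_y0 = 16.2 sin 25.0° = 6.846 m/s.
v_y(t) = v_y0 − g t = 6.846 − 10 × 3.14 = -24.6 m/s.

-24.6 m/s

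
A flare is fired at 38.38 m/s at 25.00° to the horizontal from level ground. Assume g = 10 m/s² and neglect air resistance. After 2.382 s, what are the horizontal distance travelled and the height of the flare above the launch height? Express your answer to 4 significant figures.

x = 82.86 m, y = 10.27 m

v_x = 38.38 cos 25.00° = 34.784 m/s; v_y0 = 38.38 sin 25.00° = 16.220 m/s.
x = v_x t = 34.784 × 2.382 = 82.86 m.
y = v_y0 t − ½ g t² = 16.220×2.382 − 5.000×2.382² = 10.27 m.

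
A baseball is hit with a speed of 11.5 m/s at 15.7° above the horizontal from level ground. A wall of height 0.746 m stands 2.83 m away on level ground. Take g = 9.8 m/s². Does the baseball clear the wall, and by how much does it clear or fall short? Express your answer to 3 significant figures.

v_x = 11.5 cos 15.7° = 11.07 m/s; v_y0 = 11.5 sin 15.7° = 3.112 m/s.
Time to reach the wall: t = 2.83 / 11.07 = 0.2556 s.
Height at that point: y = 3.112×0.2556 − 4.900×0.2556² = 0.4753 m.
That is 0.746 − 0.4753 = 0.271 m below the top of the wall, so the baseball does not clear it.

No — it falls 0.271 m short of clearing the wall.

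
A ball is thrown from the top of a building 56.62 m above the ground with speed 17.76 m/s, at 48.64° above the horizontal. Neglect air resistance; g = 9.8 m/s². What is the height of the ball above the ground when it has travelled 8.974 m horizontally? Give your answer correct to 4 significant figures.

v_x = 17.76 cos 48.64° = 11.736 m/s, v_y0 = 17.76 sin 48.64° = 13.330 m/s.
Time to reach x = 8.974 m: t = x / v_x = 8.974 / 11.736 = 0.76466 s.
y = 56.62 + v_y0 t − ½ g t² = 56.62 + 13.330×0.76466 − 4.900×0.76466² = 63.95 m.

63.95 m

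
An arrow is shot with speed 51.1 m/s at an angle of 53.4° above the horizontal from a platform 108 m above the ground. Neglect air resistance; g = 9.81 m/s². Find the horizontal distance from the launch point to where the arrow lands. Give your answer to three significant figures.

319 m

Components: v_x = 51.1 cos 53.4° = 30.47 m/s, v_y = 51.1 sin 53.4° = 41.02 m/s.
Vertical: 0 = 108 + 41.02 t − ½(9.81) t² ⇒ 4.905 t² − 41.02 t − 108 = 0.
t = [41.02 + √(1683 + 2119)] / 9.810 = 10.47 s.
Horizontal: R = v_x · t = 30.47 × 10.47 = 319 m.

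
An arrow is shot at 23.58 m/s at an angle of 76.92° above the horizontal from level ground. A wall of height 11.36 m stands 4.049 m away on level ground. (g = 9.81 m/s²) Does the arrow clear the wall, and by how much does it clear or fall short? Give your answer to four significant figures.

Yes — it clears the wall by 3.243 m.

v_x = 23.58 cos 76.92° = 5.3364 m/s; v_y0 = 23.58 sin 76.92° = 22.968 m/s.
Time to reach the wall: t = 4.049 / 5.3364 = 0.75875 s.
Height at that point: y = 22.968×0.75875 − 4.905×0.75875² = 14.603 m.
That is 14.603 − 11.36 = 3.243 m above the top of the wall, so the arrow clears it.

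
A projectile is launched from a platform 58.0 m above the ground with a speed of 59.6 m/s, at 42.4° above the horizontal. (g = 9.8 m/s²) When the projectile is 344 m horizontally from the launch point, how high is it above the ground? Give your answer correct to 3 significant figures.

v_x = 59.6 cos 42.4° = 44.01 m/s, v_y0 = 59.6 sin 42.4° = 40.19 m/s.
Time to reach x = 344 m: t = x / v_x = 344 / 44.01 = 7.816 s.
y = 58.0 + v_y0 t − ½ g t² = 58.0 + 40.19×7.816 − 4.900×7.816² = 72.8 m.

72.8 m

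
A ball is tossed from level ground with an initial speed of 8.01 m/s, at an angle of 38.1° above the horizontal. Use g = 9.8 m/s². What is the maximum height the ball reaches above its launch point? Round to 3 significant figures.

1.25 m

Vertical component of launch velocity: v_y = 8.01 sin 38.1° = 4.942 m/s.
At the highest point the vertical velocity is zero, so v_y² = 2 g h_max.
h_max = (4.942)² / (2 × 9.8) = 24.42 / 19.60 = 1.25 m.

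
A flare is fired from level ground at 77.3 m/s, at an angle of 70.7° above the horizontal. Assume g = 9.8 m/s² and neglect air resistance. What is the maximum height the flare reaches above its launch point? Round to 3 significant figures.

272 m

Vertical component of launch velocity: v_y = 77.3 sin 70.7° = 72.96 m/s.
At the highest point the vertical velocity is zero, so v_y² = 2 g h_max.
h_max = (72.96)² / (2 × 9.8) = 5323 / 19.60 = 272 m.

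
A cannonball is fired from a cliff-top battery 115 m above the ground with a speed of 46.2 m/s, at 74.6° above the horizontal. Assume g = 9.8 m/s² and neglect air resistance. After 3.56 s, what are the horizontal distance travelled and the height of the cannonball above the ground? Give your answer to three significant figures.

x = 43.7 m, y = 211 m

v_x = 46.2 cos 74.6° = 12.27 m/s; v_y0 = 46.2 sin 74.6° = 44.54 m/s.
x = v_x t = 12.27 × 3.56 = 43.7 m.
y = 115 + v_y0 t − ½ g t² = 211 m.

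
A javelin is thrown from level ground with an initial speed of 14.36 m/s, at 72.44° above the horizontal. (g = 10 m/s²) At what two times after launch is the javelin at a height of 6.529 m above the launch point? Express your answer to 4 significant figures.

v_y0 = 14.36 sin 72.44° = 13.691 m/s.
Set y = v_y0 t − ½ g t² = 6.529: 5.000 t² − 13.691 t + 6.529 = 0.
t = [13.691 ± √(187.44 − 130.58)] / 10 = (13.691 ± 7.5406) / 10, giving t = 0.6150 s or t = 2.123 s.
So the javelin is at 6.529 m at t = 0.6150 s (rising) and t = 2.123 s (falling).

0.6150 s and 2.123 s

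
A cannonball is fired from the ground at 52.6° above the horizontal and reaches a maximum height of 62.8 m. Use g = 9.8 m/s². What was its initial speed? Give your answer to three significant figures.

44.2 m/s

At maximum height v_y = 0, so (v₀ sin θ)² = 2 g H.
v₀ sin 52.6° = √(2 × 9.8 × 62.8) = 35.08 m/s.
v₀ = 35.08 / sin 52.6° = 35.08 / 0.7944 = 44.2 m/s.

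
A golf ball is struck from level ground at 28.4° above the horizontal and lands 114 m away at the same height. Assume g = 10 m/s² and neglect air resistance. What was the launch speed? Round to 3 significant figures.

36.9 m/s

On level ground, R = v₀² sin(2θ) / g, so v₀ = √(R g / sin 2θ).
sin(2 × 28.4°) = 0.8368.
v₀ = √(114 × 10 / 0.8368) = √1362 = 36.9 m/s.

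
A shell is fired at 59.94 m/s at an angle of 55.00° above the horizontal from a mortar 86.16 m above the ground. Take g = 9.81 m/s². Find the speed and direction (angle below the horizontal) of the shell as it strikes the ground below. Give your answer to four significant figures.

72.69 m/s at 61.77° below the horizontal

v_x = 59.94 cos 55.00° = 34.380 m/s (constant).
|v_y| at impact = √((49.100)² + 2×9.81×86.16) = 64.041 m/s.
Speed = √(34.380² + 64.041²) = 72.69 m/s; angle = arctan(64.041/34.380) = 61.77° below horizontal.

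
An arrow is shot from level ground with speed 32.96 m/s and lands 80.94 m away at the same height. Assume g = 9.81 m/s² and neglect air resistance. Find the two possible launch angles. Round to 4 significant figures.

Level-ground range: R = v₀² sin(2θ)/g ⇒ sin 2θ = R g / v₀² = 80.94×9.81/32.96² = 0.7309.
2θ = arcsin(0.7309) = 46.962° or 180° − 46.962° = 133.038°.
So θ = 23.48° or θ = 66.52°.

23.48° and 66.52°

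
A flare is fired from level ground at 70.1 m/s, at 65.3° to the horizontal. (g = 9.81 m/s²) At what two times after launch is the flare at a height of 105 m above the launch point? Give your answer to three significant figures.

1.94 s and 11.0 s

v_y0 = 70.1 sin 65.3° = 63.69 m/s.
Set y = v_y0 t − ½ g t² = 105: 4.905 t² − 63.69 t + 105 = 0.
t = [63.69 ± √(4056 − 2060)] / 9.81 = (63.69 ± 44.68) / 9.81, giving t = 1.94 s or t = 11.0 s.
So the flare is at 105 m at t = 1.94 s (rising) and t = 11.0 s (falling).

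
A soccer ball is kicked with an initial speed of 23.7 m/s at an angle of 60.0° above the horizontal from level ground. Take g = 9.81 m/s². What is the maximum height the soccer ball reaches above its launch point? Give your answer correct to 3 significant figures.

Vertical component of launch velocity: v_y = 23.7 sin 60.0° = 20.52 m/s.
At the highest point the vertical velocity is zero, so v_y² = 2 g h_max.
h_max = (20.52)² / (2 × 9.81) = 421.1 / 19.62 = 21.5 m.

21.5 m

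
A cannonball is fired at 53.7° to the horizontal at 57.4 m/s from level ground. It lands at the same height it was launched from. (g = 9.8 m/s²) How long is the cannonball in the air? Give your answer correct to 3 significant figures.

Vertical component: v_y = 57.4 sin 53.7° = 46.26 m/s.
For a projectile landing at launch height, time of flight is t = 2 v_y / g = 2 × 46.26 / 9.8 = 9.44 s.

9.44 s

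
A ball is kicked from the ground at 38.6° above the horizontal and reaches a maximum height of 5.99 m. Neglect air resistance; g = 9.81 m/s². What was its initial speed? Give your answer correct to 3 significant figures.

17.4 m/s

At maximum height v_y = 0, so (v₀ sin θ)² = 2 g H.
v₀ sin 38.6° = √(2 × 9.81 × 5.99) = 10.84 m/s.
v₀ = 10.84 / sin 38.6° = 10.84 / 0.6239 = 17.4 m/s.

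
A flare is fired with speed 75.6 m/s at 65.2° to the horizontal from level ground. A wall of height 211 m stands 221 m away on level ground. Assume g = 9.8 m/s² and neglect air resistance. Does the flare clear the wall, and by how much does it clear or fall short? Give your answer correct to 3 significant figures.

v_x = 75.6 cos 65.2° = 31.71 m/s; v_y0 = 75.6 sin 65.2° = 68.63 m/s.
Time to reach the wall: t = 221 / 31.71 = 6.969 s.
Height at that point: y = 68.63×6.969 − 4.900×6.969² = 240.3 m.
That is 240.3 − 211 = 29.3 m above the top of the wall, so the flare clears it.

Yes — it clears the wall by 29.3 m.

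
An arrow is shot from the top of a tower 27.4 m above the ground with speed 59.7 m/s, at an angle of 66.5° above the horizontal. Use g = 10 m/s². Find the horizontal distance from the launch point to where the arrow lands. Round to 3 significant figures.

272 m

Components: v_x = 59.7 cos 66.5° = 23.81 m/s, v_y = 59.7 sin 66.5° = 54.75 m/s.
Vertical: 0 = 27.4 + 54.75 t − ½(10) t² ⇒ 5.000 t² − 54.75 t − 27.4 = 0.
t = [54.75 + √(2998 + 548.0)] / 10.00 = 11.43 s.
Horizontal: R = v_x · t = 23.81 × 11.43 = 272 m.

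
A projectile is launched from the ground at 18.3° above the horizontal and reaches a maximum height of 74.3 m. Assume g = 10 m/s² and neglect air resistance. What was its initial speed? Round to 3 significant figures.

123 m/s

At maximum height v_y = 0, so (v₀ sin θ)² = 2 g H.
v₀ sin 18.3° = √(2 × 10 × 74.3) = 38.55 m/s.
v₀ = 38.55 / sin 18.3° = 38.55 / 0.3140 = 123 m/s.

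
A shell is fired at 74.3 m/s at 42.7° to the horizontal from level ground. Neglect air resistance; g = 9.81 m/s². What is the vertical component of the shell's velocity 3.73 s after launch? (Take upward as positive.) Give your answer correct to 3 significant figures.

Initial vertical component: v_y0 = 74.3 sin 42.7° = 50.39 m/s.
v_y(t) = v_y0 − g t = 50.39 − 9.81 × 3.73 = 13.8 m/s.

13.8 m/s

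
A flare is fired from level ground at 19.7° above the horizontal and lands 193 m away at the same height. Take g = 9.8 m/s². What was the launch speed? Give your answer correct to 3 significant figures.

On level ground, R = v₀² sin(2θ) / g, so v₀ = √(R g / sin 2θ).
sin(2 × 19.7°) = 0.6347.
v₀ = √(193 × 9.8 / 0.6347) = √2980 = 54.6 m/s.

54.6 m/s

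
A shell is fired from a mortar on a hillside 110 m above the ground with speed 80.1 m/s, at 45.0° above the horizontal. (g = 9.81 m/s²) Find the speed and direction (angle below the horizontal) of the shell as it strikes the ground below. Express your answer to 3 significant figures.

92.6 m/s at 52.3° below the horizontal

v_x = 80.1 cos 45.0° = 56.64 m/s (constant).
|v_y| at impact = √((56.64)² + 2×9.81×110) = 73.25 m/s.
Speed = √(56.64² + 73.25²) = 92.6 m/s; angle = arctan(73.25/56.64) = 52.3° below horizontal.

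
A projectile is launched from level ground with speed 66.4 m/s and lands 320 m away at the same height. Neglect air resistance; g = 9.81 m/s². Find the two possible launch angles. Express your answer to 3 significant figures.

Level-ground range: R = v₀² sin(2θ)/g ⇒ sin 2θ = R g / v₀² = 320×9.81/66.4² = 0.7120.
2θ = arcsin(0.7120) = 45.40° or 180° − 45.40° = 134.60°.
So θ = 22.7° or θ = 67.3°.

22.7° and 67.3°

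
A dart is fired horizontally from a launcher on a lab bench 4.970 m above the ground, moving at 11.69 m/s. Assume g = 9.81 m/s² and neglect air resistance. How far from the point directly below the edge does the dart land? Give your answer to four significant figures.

Initial vertical velocity is zero, so the fall time comes from h = ½ g t²: t = √(2 × 4.970 / 9.81) = 1.0066 s.
Horizontal motion is uniform at 11.69 m/s, so x = 11.69 × 1.0066 = 11.77 m.

11.77 m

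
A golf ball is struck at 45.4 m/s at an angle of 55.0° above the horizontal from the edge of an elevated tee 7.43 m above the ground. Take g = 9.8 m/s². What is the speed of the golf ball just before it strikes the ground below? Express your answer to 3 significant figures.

47.0 m/s

v_x = 45.4 cos 55.0° = 26.04 m/s is unchanged throughout.
For the vertical component, v_y² = v_y0² + 2 g h = (37.19)² + 2×9.8×7.43 = 1529, so |v_y| = 39.10 m/s.
Impact speed = √(v_x² + v_y²) = √(678.1 + 1529) = 47.0 m/s.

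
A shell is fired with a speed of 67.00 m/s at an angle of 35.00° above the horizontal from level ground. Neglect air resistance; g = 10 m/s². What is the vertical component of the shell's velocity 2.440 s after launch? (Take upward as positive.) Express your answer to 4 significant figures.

14.03 m/s

Initial vertical component: v_y0 = 67.00 sin 35.00° = 38.430 m/s.
v_y(t) = v_y0 − g t = 38.430 − 10 × 2.440 = 14.03 m/s.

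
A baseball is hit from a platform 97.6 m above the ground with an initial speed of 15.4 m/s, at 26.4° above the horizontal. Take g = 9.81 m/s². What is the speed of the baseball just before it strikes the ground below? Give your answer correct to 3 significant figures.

v_x = 15.4 cos 26.4° = 13.79 m/s is unchanged throughout.
For the vertical component, v_y² = v_y0² + 2 g h = (6.847)² + 2×9.81×97.6 = 1962, so |v_y| = 44.29 m/s.
Impact speed = √(v_x² + v_y²) = √(190.2 + 1962) = 46.4 m/s.

46.4 m/s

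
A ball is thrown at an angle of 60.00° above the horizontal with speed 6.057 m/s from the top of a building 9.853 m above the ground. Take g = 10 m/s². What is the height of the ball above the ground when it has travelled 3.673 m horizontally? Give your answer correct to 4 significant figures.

8.860 m

v_x = 6.057 cos 60.00° = 3.0285 m/s, v_y0 = 6.057 sin 60.00° = 5.2455 m/s.
Time to reach x = 3.673 m: t = x / v_x = 3.673 / 3.0285 = 1.2128 s.
y = 9.853 + v_y0 t − ½ g t² = 9.853 + 5.2455×1.2128 − 5.000×1.2128² = 8.860 m.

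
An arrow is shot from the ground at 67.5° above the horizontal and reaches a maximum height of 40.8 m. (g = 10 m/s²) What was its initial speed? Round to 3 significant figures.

30.9 m/s

At maximum height v_y = 0, so (v₀ sin θ)² = 2 g H.
v₀ sin 67.5° = √(2 × 10 × 40.8) = 28.57 m/s.
v₀ = 28.57 / sin 67.5° = 28.57 / 0.9239 = 30.9 m/s.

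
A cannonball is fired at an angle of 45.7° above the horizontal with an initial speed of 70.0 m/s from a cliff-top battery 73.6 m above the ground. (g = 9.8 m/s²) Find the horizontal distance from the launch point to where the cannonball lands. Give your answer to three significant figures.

564 m

Components: v_x = 70.0 cos 45.7° = 48.89 m/s, v_y = 70.0 sin 45.7° = 50.10 m/s.
Vertical: 0 = 73.6 + 50.10 t − ½(9.8) t² ⇒ 4.900 t² − 50.10 t − 73.6 = 0.
t = [50.10 + √(2510 + 1443)] / 9.800 = 11.53 s.
Horizontal: R = v_x · t = 48.89 × 11.53 = 564 m.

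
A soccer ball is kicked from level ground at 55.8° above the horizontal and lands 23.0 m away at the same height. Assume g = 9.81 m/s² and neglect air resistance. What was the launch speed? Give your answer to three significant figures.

On level ground, R = v₀² sin(2θ) / g, so v₀ = √(R g / sin 2θ).
sin(2 × 55.8°) = 0.9298.
v₀ = √(23.0 × 9.81 / 0.9298) = √242.7 = 15.6 m/s.

15.6 m/s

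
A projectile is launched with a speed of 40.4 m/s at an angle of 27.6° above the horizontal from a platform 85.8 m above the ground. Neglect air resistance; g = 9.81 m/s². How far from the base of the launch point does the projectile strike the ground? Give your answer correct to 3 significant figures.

Components: v_x = 40.4 cos 27.6° = 35.80 m/s, v_y = 40.4 sin 27.6° = 18.72 m/s.
Vertical: 0 = 85.8 + 18.72 t − ½(9.81) t² ⇒ 4.905 t² − 18.72 t − 85.8 = 0.
t = [18.72 + √(350.4 + 1683)] / 9.810 = 6.505 s.
Horizontal: R = v_x · t = 35.80 × 6.505 = 233 m.

233 m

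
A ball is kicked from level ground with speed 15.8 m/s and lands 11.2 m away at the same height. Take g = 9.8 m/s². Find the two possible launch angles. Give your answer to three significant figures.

13.0° and 77.0°

Level-ground range: R = v₀² sin(2θ)/g ⇒ sin 2θ = R g / v₀² = 11.2×9.8/15.8² = 0.4397.
2θ = arcsin(0.4397) = 26.08° or 180° − 26.08° = 153.92°.
So θ = 13.0° or θ = 77.0°.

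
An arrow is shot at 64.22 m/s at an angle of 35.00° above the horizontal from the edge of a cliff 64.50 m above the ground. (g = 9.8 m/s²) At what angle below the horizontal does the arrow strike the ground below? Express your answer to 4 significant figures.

44.22°

v_x = 64.22 cos 35.00° = 52.606 m/s.
At impact |v_y| = √(v_y0² + 2 g h) = √(36.835² + 2×9.8×64.50) = 51.196 m/s.
Angle below horizontal = arctan(|v_y| / v_x) = arctan(51.196 / 52.606) = 44.22°.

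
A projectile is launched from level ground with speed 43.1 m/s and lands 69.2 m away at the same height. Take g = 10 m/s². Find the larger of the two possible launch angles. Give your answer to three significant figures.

Level-ground range: R = v₀² sin(2θ)/g ⇒ sin 2θ = R g / v₀² = 69.2×10/43.1² = 0.3725.
2θ = arcsin(0.3725) = 21.87° or 180° − 21.87° = 158.13°.
So θ = 10.9° or θ = 79.1°.

79.1°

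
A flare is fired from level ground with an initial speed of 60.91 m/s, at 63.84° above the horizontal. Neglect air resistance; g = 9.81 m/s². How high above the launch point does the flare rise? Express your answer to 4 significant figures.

152.3 m

Vertical component of launch velocity: v_y = 60.91 sin 63.84° = 54.671 m/s.
At the highest point the vertical velocity is zero, so v_y² = 2 g h_max.
h_max = (54.671)² / (2 × 9.81) = 2988.9 / 19.62 = 152.3 m.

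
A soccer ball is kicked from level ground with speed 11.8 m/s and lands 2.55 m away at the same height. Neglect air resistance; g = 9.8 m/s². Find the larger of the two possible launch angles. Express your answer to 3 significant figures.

Level-ground range: R = v₀² sin(2θ)/g ⇒ sin 2θ = R g / v₀² = 2.55×9.8/11.8² = 0.1795.
2θ = arcsin(0.1795) = 10.34° or 180° − 10.34° = 169.66°.
So θ = 5.17° or θ = 84.8°.

84.8°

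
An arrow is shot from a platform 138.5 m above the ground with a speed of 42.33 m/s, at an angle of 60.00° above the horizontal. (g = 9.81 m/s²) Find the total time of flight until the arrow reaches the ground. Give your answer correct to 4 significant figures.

10.23 s

Vertical component: v_y = 42.33 sin 60.00° = 36.659 m/s.
Taking up as positive with launch at y = 138.5 m, landing at y = 0: 0 = 138.5 + 36.659 t − ½(9.81) t².
Solving 4.905 t² − 36.659 t − 138.5 = 0 gives t = [36.659 + √(36.659² + 4·4.905·138.5)] / 9.810 = 10.23 s.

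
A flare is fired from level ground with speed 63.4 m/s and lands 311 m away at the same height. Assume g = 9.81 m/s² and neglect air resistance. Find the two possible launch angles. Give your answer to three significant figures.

24.7° and 65.3°

Level-ground range: R = v₀² sin(2θ)/g ⇒ sin 2θ = R g / v₀² = 311×9.81/63.4² = 0.7590.
2θ = arcsin(0.7590) = 49.38° or 180° − 49.38° = 130.62°.
So θ = 24.7° or θ = 65.3°.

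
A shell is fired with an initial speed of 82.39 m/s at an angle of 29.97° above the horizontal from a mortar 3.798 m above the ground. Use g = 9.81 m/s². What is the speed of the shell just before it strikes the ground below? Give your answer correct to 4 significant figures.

82.84 m/s

v_x = 82.39 cos 29.97° = 71.373 m/s is unchanged throughout.
For the vertical component, v_y² = v_y0² + 2 g h = (41.158)² + 2×9.81×3.798 = 1768.5, so |v_y| = 42.054 m/s.
Impact speed = √(v_x² + v_y²) = √(5094.1 + 1768.5) = 82.84 m/s.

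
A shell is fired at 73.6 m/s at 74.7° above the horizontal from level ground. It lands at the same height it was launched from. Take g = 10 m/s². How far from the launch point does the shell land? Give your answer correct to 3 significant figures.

Components: v_x = 73.6 cos 74.7° = 19.42 m/s, v_y = 73.6 sin 74.7° = 70.99 m/s.
Time of flight (same landing height): t = 2 v_y / g = 2 × 70.99 / 10 = 14.20 s.
Range: R = v_x · t = 19.42 × 14.20 = 276 m.

276 m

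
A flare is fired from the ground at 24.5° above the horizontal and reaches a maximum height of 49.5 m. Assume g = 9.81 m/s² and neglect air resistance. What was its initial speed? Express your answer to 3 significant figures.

75.1 m/s

At maximum height v_y = 0, so (v₀ sin θ)² = 2 g H.
v₀ sin 24.5° = √(2 × 9.81 × 49.5) = 31.16 m/s.
v₀ = 31.16 / sin 24.5° = 31.16 / 0.4147 = 75.1 m/s.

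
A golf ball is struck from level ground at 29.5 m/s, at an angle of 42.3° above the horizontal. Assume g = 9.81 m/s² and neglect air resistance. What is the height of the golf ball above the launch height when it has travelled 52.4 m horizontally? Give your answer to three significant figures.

v_x = 29.5 cos 42.3° = 21.82 m/s, v_y0 = 29.5 sin 42.3° = 19.85 m/s.
Time to reach x = 52.4 m: t = x / v_x = 52.4 / 21.82 = 2.401 s.
y = v_y0 t − ½ g t² = 19.85×2.401 − 4.905×2.401² = 19.4 m.

19.4 m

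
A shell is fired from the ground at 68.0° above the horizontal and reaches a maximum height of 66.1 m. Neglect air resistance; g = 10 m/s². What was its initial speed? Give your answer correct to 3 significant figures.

39.2 m/s

At maximum height v_y = 0, so (v₀ sin θ)² = 2 g H.
v₀ sin 68.0° = √(2 × 10 × 66.1) = 36.36 m/s.
v₀ = 36.36 / sin 68.0° = 36.36 / 0.9272 = 39.2 m/s.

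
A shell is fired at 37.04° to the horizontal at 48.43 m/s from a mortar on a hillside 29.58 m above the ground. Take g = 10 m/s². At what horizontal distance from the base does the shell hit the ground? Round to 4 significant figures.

Components: v_x = 48.43 cos 37.04° = 38.658 m/s, v_y = 48.43 sin 37.04° = 29.173 m/s.
Vertical: 0 = 29.58 + 29.173 t − ½(10) t² ⇒ 5.000 t² − 29.173 t − 29.58 = 0.
t = [29.173 + √(851.06 + 591.60)] / 10.00 = 6.7155 s.
Horizontal: R = v_x · t = 38.658 × 6.7155 = 259.6 m.

259.6 m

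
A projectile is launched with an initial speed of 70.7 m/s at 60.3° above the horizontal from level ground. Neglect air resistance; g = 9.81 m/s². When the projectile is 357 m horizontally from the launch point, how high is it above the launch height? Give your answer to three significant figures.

116 m

v_x = 70.7 cos 60.3° = 35.03 m/s, v_y0 = 70.7 sin 60.3° = 61.41 m/s.
Time to reach x = 357 m: t = x / v_x = 357 / 35.03 = 10.19 s.
y = v_y0 t − ½ g t² = 61.41×10.19 − 4.905×10.19² = 116 m.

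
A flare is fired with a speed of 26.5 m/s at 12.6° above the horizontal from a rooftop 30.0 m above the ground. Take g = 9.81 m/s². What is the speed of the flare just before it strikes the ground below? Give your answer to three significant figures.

35.9 m/s

v_x = 26.5 cos 12.6° = 25.86 m/s is unchanged throughout.
For the vertical component, v_y² = v_y0² + 2 g h = (5.781)² + 2×9.81×30.0 = 622.0, so |v_y| = 24.94 m/s.
Impact speed = √(v_x² + v_y²) = √(668.7 + 622.0) = 35.9 m/s.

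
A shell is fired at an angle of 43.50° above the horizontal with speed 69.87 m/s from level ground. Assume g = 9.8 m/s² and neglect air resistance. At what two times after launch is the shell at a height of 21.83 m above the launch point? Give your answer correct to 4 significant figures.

v_y0 = 69.87 sin 43.50° = 48.095 m/s.
Set y = v_y0 t − ½ g t² = 21.83: 4.900 t² − 48.095 t + 21.83 = 0.
t = [48.095 ± √(2313.1 − 427.87)] / 9.8 = (48.095 ± 43.419) / 9.8, giving t = 0.4771 s or t = 9.338 s.
So the shell is at 21.83 m at t = 0.4771 s (rising) and t = 9.338 s (falling).

0.4771 s and 9.338 s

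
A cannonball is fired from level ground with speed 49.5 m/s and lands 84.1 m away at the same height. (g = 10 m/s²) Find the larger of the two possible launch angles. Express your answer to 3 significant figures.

80.0°

Level-ground range: R = v₀² sin(2θ)/g ⇒ sin 2θ = R g / v₀² = 84.1×10/49.5² = 0.3432.
2θ = arcsin(0.3432) = 20.07° or 180° − 20.07° = 159.93°.
So θ = 10.0° or θ = 80.0°.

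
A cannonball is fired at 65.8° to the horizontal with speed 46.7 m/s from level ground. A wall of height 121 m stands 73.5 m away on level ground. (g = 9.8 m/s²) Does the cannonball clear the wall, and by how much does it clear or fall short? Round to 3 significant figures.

v_x = 46.7 cos 65.8° = 19.14 m/s; v_y0 = 46.7 sin 65.8° = 42.60 m/s.
Time to reach the wall: t = 73.5 / 19.14 = 3.840 s.
Height at that point: y = 42.60×3.840 − 4.900×3.840² = 91.33 m.
That is 121 − 91.33 = 29.7 m below the top of the wall, so the cannonball does not clear it.

No — it falls 29.7 m short of clearing the wall.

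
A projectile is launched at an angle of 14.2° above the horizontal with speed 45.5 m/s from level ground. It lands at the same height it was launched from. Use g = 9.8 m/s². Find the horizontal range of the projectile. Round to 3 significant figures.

For level ground, R = v₀² sin(2θ) / g.
sin(2 × 14.2°) = sin 28.40° = 0.4756.
R = (45.5)² × 0.4756 / 9.8 = 100 m.

100 m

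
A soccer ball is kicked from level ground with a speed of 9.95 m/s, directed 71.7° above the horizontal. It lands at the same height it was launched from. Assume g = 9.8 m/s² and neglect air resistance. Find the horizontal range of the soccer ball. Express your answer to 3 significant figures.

6.02 m

Components: v_x = 9.95 cos 71.7° = 3.124 m/s, v_y = 9.95 sin 71.7° = 9.447 m/s.
Time of flight (same landing height): t = 2 v_y / g = 2 × 9.447 / 9.8 = 1.928 s.
Range: R = v_x · t = 3.124 × 1.928 = 6.02 m.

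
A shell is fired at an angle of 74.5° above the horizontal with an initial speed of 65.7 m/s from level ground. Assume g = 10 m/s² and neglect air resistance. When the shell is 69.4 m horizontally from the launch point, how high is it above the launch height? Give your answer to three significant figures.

v_x = 65.7 cos 74.5° = 17.56 m/s, v_y0 = 65.7 sin 74.5° = 63.31 m/s.
Time to reach x = 69.4 m: t = x / v_x = 69.4 / 17.56 = 3.952 s.
y = v_y0 t − ½ g t² = 63.31×3.952 − 5.000×3.952² = 172 m.

172 m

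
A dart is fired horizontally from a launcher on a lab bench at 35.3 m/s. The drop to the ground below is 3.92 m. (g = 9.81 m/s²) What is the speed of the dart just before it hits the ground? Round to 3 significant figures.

Fall time: t = √(2 × 3.92 / 9.81) = 0.8940 s.
At impact: v_x = 35.3 m/s (unchanged), v_y = g t = 9.81 × 0.8940 = 8.770 m/s.
Speed = √(v_x² + v_y²) = √(1246 + 76.91) = 36.4 m/s.

36.4 m/s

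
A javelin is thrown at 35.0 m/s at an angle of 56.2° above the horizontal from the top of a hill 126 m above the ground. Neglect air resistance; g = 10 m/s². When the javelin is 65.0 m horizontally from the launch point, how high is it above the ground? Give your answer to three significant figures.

167 m

v_x = 35.0 cos 56.2° = 19.47 m/s, v_y0 = 35.0 sin 56.2° = 29.08 m/s.
Time to reach x = 65.0 m: t = x / v_x = 65.0 / 19.47 = 3.338 s.
y = 126 + v_y0 t − ½ g t² = 126 + 29.08×3.338 − 5.000×3.338² = 167 m.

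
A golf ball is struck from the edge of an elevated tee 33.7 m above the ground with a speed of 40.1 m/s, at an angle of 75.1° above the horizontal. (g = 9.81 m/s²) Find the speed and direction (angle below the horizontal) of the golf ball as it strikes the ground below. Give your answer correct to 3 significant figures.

v_x = 40.1 cos 75.1° = 10.31 m/s (constant).
|v_y| at impact = √((38.75)² + 2×9.81×33.7) = 46.51 m/s.
Speed = √(10.31² + 46.51²) = 47.6 m/s; angle = arctan(46.51/10.31) = 77.5° below horizontal.

47.6 m/s at 77.5° below the horizontal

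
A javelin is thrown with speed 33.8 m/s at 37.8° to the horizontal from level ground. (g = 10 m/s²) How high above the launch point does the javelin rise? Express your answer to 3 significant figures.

Vertical component of launch velocity: v_y = 33.8 sin 37.8° = 20.72 m/s.
At the highest point the vertical velocity is zero, so v_y² = 2 g h_max.
h_max = (20.72)² / (2 × 10) = 429.3 / 20.00 = 21.5 m.

21.5 m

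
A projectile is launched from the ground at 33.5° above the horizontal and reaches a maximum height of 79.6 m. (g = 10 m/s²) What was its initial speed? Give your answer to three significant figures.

At maximum height v_y = 0, so (v₀ sin θ)² = 2 g H.
v₀ sin 33.5° = √(2 × 10 × 79.6) = 39.90 m/s.
v₀ = 39.90 / sin 33.5° = 39.90 / 0.5519 = 72.3 m/s.

72.3 m/s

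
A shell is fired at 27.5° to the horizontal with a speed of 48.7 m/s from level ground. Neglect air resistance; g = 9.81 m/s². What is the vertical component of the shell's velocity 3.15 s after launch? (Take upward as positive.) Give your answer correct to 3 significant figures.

Initial vertical component: v_y0 = 48.7 sin 27.5° = 22.49 m/s.
v_y(t) = v_y0 − g t = 22.49 − 9.81 × 3.15 = -8.41 m/s.

-8.41 m/s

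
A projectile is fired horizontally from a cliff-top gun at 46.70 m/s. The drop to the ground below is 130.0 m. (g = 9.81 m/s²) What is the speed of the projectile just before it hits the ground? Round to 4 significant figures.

68.79 m/s

Fall time: t = √(2 × 130.0 / 9.81) = 5.1482 s.
At impact: v_x = 46.70 m/s (unchanged), v_y = g t = 9.81 × 5.1482 = 50.504 m/s.
Speed = √(v_x² + v_y²) = √(2180.9 + 2550.7) = 68.79 m/s.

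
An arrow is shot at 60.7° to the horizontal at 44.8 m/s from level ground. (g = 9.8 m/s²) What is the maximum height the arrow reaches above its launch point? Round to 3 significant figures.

77.9 m

Vertical component of launch velocity: v_y = 44.8 sin 60.7° = 39.07 m/s.
At the highest point the vertical velocity is zero, so v_y² = 2 g h_max.
h_max = (39.07)² / (2 × 9.8) = 1526 / 19.60 = 77.9 m.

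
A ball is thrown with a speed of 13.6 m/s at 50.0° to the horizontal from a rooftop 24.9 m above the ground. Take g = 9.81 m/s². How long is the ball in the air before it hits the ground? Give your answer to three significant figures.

3.55 s

Vertical component: v_y = 13.6 sin 50.0° = 10.42 m/s.
Taking up as positive with launch at y = 24.9 m, landing at y = 0: 0 = 24.9 + 10.42 t − ½(9.81) t².
Solving 4.905 t² − 10.42 t − 24.9 = 0 gives t = [10.42 + √(10.42² + 4·4.905·24.9)] / 9.810 = 3.55 s.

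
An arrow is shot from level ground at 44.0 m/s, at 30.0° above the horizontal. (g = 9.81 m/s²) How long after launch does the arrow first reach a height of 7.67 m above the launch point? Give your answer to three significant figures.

0.381 s

v_y0 = 44.0 sin 30.0° = 22.00 m/s.
Set y = v_y0 t − ½ g t² = 7.67: 4.905 t² − 22.00 t + 7.67 = 0.
t = [22.00 ± √(484.0 − 150.5)] / 9.81 = (22.00 ± 18.26) / 9.81, giving t = 0.381 s or t = 4.10 s.
The arrow is on the way up at the first time, so t = 0.381 s.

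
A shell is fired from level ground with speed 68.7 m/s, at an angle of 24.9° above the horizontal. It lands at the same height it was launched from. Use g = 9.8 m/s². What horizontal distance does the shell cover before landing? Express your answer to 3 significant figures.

For level ground, R = v₀² sin(2θ) / g.
sin(2 × 24.9°) = sin 49.80° = 0.7638.
R = (68.7)² × 0.7638 / 9.8 = 368 m.

368 m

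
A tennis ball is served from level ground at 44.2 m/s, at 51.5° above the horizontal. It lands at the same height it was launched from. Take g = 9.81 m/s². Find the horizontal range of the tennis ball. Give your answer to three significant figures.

194 m

Components: v_x = 44.2 cos 51.5° = 27.52 m/s, v_y = 44.2 sin 51.5° = 34.59 m/s.
Time of flight (same landing height): t = 2 v_y / g = 2 × 34.59 / 9.81 = 7.052 s.
Range: R = v_x · t = 27.52 × 7.052 = 194 m.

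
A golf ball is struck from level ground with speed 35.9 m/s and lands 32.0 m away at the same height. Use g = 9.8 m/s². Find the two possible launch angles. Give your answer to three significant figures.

Level-ground range: R = v₀² sin(2θ)/g ⇒ sin 2θ = R g / v₀² = 32.0×9.8/35.9² = 0.2433.
2θ = arcsin(0.2433) = 14.08° or 180° − 14.08° = 165.92°.
So θ = 7.04° or θ = 83.0°.

7.04° and 83.0°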